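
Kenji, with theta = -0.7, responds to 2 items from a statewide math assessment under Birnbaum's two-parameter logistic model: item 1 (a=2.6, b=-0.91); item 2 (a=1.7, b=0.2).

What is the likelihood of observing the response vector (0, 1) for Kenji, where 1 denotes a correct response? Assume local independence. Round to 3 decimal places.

0.065

P(theta) = 1 / (1 + exp(−a(theta − b)))
P_1 = 1/(1+e^{-0.5460}) = 0.6332
P_2 = 1/(1+e^{1.5300}) = 0.1780
L = (1−P_1) × P_2 = 0.3668 × 0.1780 = 0.06529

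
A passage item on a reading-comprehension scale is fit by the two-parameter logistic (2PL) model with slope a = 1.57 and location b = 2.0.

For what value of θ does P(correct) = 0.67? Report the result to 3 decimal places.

P(θ) = 1 / (1 + exp(−a(θ − b)))
logit = ln(0.6700/0.3300) = 0.7082
θ = b + logit/(a) = 2.0 + 0.7082/1.5700 = 2.4511

2.451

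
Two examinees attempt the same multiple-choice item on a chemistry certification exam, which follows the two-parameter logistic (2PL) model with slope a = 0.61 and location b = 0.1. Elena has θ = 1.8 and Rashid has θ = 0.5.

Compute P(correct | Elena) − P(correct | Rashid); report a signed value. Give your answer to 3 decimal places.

0.178

P(θ) = 1 / (1 + exp(−a(θ − b)))
P(Elena) = 0.7383  [exponent 1.0370]
P(Rashid) = 0.5607  [exponent 0.2440]
Difference = 0.7383 − 0.5607 = 0.1776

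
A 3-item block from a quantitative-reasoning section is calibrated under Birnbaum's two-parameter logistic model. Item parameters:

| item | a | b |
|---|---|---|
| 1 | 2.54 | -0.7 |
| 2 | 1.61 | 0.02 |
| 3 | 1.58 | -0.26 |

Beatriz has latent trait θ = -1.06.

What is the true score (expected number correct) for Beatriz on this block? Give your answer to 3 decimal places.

P(θ) = 1 / (1 + exp(−a(θ − b)))
P_1 = 1/(1+e^{0.9144}) = 0.2861
P_2 = 1/(1+e^{1.7388}) = 0.1495
P_3 = 1/(1+e^{1.2640}) = 0.2203
E[score] = 0.2861 + 0.1495 + 0.2203 = 0.6559

0.656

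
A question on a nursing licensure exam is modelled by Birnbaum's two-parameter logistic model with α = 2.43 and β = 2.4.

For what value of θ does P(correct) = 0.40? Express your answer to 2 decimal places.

2.23

P(θ) = 1 / (1 + exp(−α(θ − β)))
logit = ln(0.4000/0.6000) = -0.4055
θ = β + logit/(α) = 2.4 + (-0.4055)/2.4300 = 2.2331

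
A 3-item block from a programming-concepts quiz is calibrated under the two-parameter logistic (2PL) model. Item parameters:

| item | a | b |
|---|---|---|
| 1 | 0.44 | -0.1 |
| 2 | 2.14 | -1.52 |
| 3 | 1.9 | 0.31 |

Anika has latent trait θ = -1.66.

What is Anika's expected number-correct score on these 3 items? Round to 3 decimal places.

P(θ) = 1 / (1 + exp(−a(θ − b)))
P_1 = 1/(1+e^{0.6864}) = 0.3348
P_2 = 1/(1+e^{0.2996}) = 0.4257
P_3 = 1/(1+e^{3.7430}) = 0.0231
E[score] = 0.3348 + 0.4257 + 0.0231 = 0.7836

0.784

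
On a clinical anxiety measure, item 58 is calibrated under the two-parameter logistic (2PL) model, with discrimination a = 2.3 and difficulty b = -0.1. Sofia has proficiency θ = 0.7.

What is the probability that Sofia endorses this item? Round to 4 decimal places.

0.8629

P(θ) = 1 / (1 + exp(−a(θ − b)))
Exponent: 2.3 × (0.7 − (-0.1)) = 1.8400
1/(1 + e^{-1.8400}) = 0.8629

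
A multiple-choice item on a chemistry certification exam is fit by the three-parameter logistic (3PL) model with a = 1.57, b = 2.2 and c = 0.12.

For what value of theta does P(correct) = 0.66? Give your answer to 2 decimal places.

2.49

P(theta) = c + (1 − c) · 1 / (1 + exp(−a(theta − b)))
Remove guessing floor: (0.66 − 0.12)/(1 − 0.12) = 0.6136
logit = ln(0.6136/0.3864) = 0.4626
theta = b + logit/(a) = 2.2 + 0.4626/1.5700 = 2.4947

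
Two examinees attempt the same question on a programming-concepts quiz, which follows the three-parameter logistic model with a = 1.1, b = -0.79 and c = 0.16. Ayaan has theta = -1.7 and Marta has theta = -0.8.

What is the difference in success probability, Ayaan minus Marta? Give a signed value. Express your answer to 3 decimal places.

P(theta) = c + (1 − c) · 1 / (1 + exp(−a(theta − b)))
P(Ayaan) = 0.3857  [exponent -1.0010]
P(Marta) = 0.5777  [exponent -0.0110]
Difference = 0.3857 − 0.5777 = -0.1919

-0.192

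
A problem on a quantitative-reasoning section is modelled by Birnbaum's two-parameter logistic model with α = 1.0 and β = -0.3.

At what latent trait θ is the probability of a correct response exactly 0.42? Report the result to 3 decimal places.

P(θ) = 1 / (1 + exp(−α(θ − β)))
logit = ln(0.4200/0.5800) = -0.3228
θ = β + logit/(α) = -0.3 + (-0.3228)/1.0000 = -0.6228

-0.623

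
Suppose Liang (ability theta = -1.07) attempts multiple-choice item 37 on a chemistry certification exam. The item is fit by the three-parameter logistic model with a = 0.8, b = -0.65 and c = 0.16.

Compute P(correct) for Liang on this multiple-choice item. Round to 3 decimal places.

0.510

P(theta) = c + (1 − c) · 1 / (1 + exp(−a(theta − b)))
Exponent: 0.8 × (-1.07 − (-0.65)) = -0.3360
1/(1 + e^{0.3360}) = 0.4168
P = 0.16 + 0.84 × 0.4168 = 0.5101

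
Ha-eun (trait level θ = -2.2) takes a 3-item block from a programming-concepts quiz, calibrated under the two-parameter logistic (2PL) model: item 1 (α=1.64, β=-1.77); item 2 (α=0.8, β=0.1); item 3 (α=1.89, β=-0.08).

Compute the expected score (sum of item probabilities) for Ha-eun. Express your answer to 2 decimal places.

0.49

P(θ) = 1 / (1 + exp(−α(θ − β)))
P_1 = 1/(1+e^{0.7052}) = 0.3307
P_2 = 1/(1+e^{1.8400}) = 0.1371
P_3 = 1/(1+e^{4.0068}) = 0.0179
E[score] = 0.3307 + 0.1371 + 0.0179 = 0.4856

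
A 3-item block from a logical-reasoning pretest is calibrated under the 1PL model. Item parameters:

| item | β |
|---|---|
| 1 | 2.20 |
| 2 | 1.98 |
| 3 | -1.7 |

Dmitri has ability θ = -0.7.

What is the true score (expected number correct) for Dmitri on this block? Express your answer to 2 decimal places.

P(θ) = 1 / (1 + exp(−(θ − β)))
P_1 = 1/(1+e^{2.9000}) = 0.0522
P_2 = 1/(1+e^{2.6800}) = 0.0642
P_3 = 1/(1+e^{-1.0000}) = 0.7311
E[score] = 0.0522 + 0.0642 + 0.7311 = 0.8474

0.85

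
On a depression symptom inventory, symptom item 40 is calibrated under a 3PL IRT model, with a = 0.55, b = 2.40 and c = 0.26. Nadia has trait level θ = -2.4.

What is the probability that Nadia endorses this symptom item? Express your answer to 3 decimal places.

P(θ) = c + (1 − c) · 1 / (1 + exp(−a(θ − b)))
Exponent: 0.55 × (-2.4 − 2.40) = -2.6400
1/(1 + e^{2.6400}) = 0.0666
P = 0.26 + 0.74 × 0.0666 = 0.3093

0.309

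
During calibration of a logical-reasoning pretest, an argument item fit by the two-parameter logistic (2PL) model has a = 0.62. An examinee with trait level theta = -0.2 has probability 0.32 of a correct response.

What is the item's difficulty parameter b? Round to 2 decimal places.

P(theta) = 1 / (1 + exp(−a(theta − b)))
logit(0.32) = ln(0.32/0.68) = -0.7538
b = theta − logit/(a) = -0.2 − (-0.7538)/0.6200 = 1.0158

1.02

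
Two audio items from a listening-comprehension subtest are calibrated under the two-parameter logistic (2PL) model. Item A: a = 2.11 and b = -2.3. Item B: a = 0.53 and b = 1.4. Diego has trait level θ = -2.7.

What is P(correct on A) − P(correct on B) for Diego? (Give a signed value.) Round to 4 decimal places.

0.1985

P(θ) = 1 / (1 + exp(−a(θ − b)))
P_A = 0.3007
P_B = 0.1022
P_A − P_B = 0.1985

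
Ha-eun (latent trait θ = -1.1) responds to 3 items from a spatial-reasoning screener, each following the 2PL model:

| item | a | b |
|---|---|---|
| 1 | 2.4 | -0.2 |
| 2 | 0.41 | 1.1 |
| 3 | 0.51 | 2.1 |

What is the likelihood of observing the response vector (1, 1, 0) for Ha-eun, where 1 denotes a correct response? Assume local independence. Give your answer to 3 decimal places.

0.025

P(θ) = 1 / (1 + exp(−a(θ − b)))
P_1 = 1/(1+e^{2.1600}) = 0.1034
P_2 = 1/(1+e^{0.9020}) = 0.2886
P_3 = 1/(1+e^{1.6320}) = 0.1636
L = P_1 × P_2 × (1−P_3) = 0.1034 × 0.2886 × 0.8364 = 0.02496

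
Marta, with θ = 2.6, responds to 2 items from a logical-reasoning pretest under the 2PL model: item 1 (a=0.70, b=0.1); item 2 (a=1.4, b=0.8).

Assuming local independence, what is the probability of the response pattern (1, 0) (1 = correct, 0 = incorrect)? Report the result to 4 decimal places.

0.0634

P(θ) = 1 / (1 + exp(−a(θ − b)))
P_1 = 1/(1+e^{-1.7500}) = 0.8520
P_2 = 1/(1+e^{-2.5200}) = 0.9255
L = P_1 × (1−P_2) = 0.8520 × 0.0745 = 0.06344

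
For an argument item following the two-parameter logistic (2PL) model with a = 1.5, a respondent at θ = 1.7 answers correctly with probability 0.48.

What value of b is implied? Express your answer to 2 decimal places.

P(θ) = 1 / (1 + exp(−a(θ − b)))
logit(0.48) = ln(0.48/0.52) = -0.0800
b = θ − logit/(a) = 1.7 − (-0.0800)/1.5000 = 1.7534

1.75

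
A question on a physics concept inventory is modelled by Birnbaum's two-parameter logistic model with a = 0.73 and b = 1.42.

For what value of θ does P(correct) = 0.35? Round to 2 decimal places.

P(θ) = 1 / (1 + exp(−a(θ − b)))
logit = ln(0.3500/0.6500) = -0.6190
θ = b + logit/(a) = 1.42 + (-0.6190)/0.7300 = 0.5720

0.57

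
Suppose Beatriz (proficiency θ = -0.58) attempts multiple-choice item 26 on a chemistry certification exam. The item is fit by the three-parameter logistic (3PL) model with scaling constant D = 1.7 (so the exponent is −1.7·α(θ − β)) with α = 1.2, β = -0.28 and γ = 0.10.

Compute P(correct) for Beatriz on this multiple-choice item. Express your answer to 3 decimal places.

0.416

P(θ) = γ + (1 − γ) · 1 / (1 + exp(−D·α(θ − β)))
Exponent: 1.7 × 1.2 × (-0.58 − (-0.28)) = -0.6120
1/(1 + e^{0.6120}) = 0.3516
P = 0.10 + 0.90 × 0.3516 = 0.4164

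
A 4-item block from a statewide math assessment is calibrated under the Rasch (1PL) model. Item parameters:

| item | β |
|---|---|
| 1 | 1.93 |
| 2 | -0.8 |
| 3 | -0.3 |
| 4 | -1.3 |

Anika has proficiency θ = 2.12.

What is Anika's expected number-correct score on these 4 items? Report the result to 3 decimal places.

3.383

P(θ) = 1 / (1 + exp(−(θ − β)))
P_1 = 1/(1+e^{-0.1900}) = 0.5474
P_2 = 1/(1+e^{-2.9200}) = 0.9488
P_3 = 1/(1+e^{-2.4200}) = 0.9183
P_4 = 1/(1+e^{-3.4200}) = 0.9683
E[score] = 0.5474 + 0.9488 + 0.9183 + 0.9683 = 3.3828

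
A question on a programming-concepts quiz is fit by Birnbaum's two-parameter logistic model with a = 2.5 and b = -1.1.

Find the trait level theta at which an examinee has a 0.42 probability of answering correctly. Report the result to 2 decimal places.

-1.23

P(theta) = 1 / (1 + exp(−a(theta − b)))
logit = ln(0.4200/0.5800) = -0.3228
theta = b + logit/(a) = -1.1 + (-0.3228)/2.5000 = -1.2291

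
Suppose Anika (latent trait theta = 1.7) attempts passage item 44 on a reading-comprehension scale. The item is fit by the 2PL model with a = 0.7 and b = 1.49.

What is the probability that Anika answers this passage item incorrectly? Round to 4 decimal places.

0.4633

P(theta) = 1 / (1 + exp(−a(theta − b)))
Exponent: 0.7 × (1.7 − 1.49) = 0.1470
1/(1 + e^{-0.1470}) = 0.5367
P(incorrect) = 1 − 0.5367 = 0.4633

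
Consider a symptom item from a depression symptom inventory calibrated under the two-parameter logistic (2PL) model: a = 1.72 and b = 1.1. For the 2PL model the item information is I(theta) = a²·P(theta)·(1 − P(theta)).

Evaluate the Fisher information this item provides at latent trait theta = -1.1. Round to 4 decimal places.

P = 1/(1+e^{3.7840}) = 0.0222
P(1−P) = 0.0222 × 0.9778 = 0.0217
I = a² × P(1−P) = 1.72² × 0.0217 = 0.06429

0.0643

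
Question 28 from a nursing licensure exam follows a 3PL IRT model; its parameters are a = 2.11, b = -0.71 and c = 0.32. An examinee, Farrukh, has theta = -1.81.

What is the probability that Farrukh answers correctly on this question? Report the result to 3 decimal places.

0.381

P(theta) = c + (1 − c) · 1 / (1 + exp(−a(theta − b)))
Exponent: 2.11 × (-1.81 − (-0.71)) = -2.3210
1/(1 + e^{2.3210}) = 0.0894
P = 0.32 + 0.68 × 0.0894 = 0.3808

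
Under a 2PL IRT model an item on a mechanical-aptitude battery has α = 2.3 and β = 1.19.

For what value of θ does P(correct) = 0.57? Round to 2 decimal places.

1.31

P(θ) = 1 / (1 + exp(−α(θ − β)))
logit = ln(0.5700/0.4300) = 0.2819
θ = β + logit/(α) = 1.19 + 0.2819/2.3000 = 1.3125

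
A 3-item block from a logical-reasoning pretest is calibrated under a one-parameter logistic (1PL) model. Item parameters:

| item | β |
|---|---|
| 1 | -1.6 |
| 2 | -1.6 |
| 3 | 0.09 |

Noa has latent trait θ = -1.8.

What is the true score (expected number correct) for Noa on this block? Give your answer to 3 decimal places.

1.032

P(θ) = 1 / (1 + exp(−(θ − β)))
P_1 = 1/(1+e^{0.2000}) = 0.4502
P_2 = 1/(1+e^{0.2000}) = 0.4502
P_3 = 1/(1+e^{1.8900}) = 0.1312
E[score] = 0.4502 + 0.4502 + 0.1312 = 1.0316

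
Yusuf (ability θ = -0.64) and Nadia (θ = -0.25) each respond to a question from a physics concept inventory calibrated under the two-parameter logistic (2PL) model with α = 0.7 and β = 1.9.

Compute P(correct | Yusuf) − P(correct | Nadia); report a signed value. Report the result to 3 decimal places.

-0.037

P(θ) = 1 / (1 + exp(−α(θ − β)))
P(Yusuf) = 0.1446  [exponent -1.7780]
P(Nadia) = 0.1817  [exponent -1.5050]
Difference = 0.1446 − 0.1817 = -0.0371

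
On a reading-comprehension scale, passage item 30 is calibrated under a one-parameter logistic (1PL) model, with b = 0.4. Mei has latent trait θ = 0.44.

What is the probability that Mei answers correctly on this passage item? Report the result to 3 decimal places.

0.510

P(θ) = 1 / (1 + exp(−(θ − b)))
Exponent: (0.44 − 0.4) = 0.0400
1/(1 + e^{-0.0400}) = 0.5100
P = 0.5100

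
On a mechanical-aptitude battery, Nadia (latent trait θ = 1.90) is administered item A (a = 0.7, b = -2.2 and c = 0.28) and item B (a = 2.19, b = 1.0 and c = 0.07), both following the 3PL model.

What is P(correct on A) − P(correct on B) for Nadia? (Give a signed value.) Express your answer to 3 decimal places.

0.075

P(θ) = c + (1 − c) · 1 / (1 + exp(−a(θ − b)))
P_A = 0.9614
P_B = 0.8863
P_A − P_B = 0.0751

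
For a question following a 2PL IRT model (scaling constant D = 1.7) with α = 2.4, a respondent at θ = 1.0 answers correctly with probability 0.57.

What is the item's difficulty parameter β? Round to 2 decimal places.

P(θ) = 1 / (1 + exp(−D·α(θ − β)))
logit(0.57) = ln(0.57/0.43) = 0.2819
β = θ − logit/(1.7·α) = 1.0 − 0.2819/4.0800 = 0.9309

0.93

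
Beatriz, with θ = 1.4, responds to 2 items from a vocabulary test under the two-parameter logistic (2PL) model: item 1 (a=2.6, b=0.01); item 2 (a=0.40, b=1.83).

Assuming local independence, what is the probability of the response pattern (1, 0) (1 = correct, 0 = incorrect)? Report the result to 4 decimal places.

P(θ) = 1 / (1 + exp(−a(θ − b)))
P_1 = 1/(1+e^{-3.6140}) = 0.9738
P_2 = 1/(1+e^{0.1720}) = 0.4571
L = P_1 × (1−P_2) = 0.9738 × 0.5429 = 0.52865

0.5287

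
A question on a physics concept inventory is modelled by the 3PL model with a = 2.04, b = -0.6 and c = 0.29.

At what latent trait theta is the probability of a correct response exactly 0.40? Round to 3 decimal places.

-1.432

P(theta) = c + (1 − c) · 1 / (1 + exp(−a(theta − b)))
Remove guessing floor: (0.40 − 0.29)/(1 − 0.29) = 0.1549
logit = ln(0.1549/0.8451) = -1.6964
theta = b + logit/(a) = -0.6 + (-1.6964)/2.0400 = -1.4316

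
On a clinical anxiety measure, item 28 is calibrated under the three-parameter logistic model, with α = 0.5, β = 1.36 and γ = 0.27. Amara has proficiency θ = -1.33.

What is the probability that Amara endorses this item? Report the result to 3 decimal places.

P(θ) = γ + (1 − γ) · 1 / (1 + exp(−α(θ − β)))
Exponent: 0.5 × (-1.33 − 1.36) = -1.3450
1/(1 + e^{1.3450}) = 0.2067
P = 0.27 + 0.73 × 0.2067 = 0.4209

0.421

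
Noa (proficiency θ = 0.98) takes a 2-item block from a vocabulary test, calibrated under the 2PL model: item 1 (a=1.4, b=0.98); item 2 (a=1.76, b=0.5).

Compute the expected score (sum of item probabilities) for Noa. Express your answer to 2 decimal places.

P(θ) = 1 / (1 + exp(−a(θ − b)))
P_1 = 1/(1+e^{0.0000}) = 0.5000
P_2 = 1/(1+e^{-0.8448}) = 0.6995
E[score] = 0.5000 + 0.6995 = 1.1995

1.20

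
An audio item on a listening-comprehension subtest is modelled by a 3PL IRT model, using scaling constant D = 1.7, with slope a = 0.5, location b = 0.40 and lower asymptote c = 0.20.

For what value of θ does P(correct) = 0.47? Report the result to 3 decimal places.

-0.393

P(θ) = c + (1 − c) · 1 / (1 + exp(−D·a(θ − b)))
Remove guessing floor: (0.47 − 0.20)/(1 − 0.20) = 0.3375
logit = ln(0.3375/0.6625) = -0.6745
θ = b + logit/(1.7·a) = 0.40 + (-0.6745)/0.8500 = -0.3935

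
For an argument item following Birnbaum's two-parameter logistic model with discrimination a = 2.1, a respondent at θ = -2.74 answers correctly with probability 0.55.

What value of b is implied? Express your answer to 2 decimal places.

P(θ) = 1 / (1 + exp(−a(θ − b)))
logit(0.55) = ln(0.55/0.45) = 0.2007
b = θ − logit/(a) = -2.74 − 0.2007/2.1000 = -2.8356

-2.84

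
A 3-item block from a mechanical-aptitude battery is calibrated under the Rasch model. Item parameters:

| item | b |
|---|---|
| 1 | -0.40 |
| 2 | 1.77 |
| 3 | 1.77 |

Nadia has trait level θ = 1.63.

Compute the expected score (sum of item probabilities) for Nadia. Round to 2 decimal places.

P(θ) = 1 / (1 + exp(−(θ − b)))
P_1 = 1/(1+e^{-2.0300}) = 0.8839
P_2 = 1/(1+e^{0.1400}) = 0.4651
P_3 = 1/(1+e^{0.1400}) = 0.4651
E[score] = 0.8839 + 0.4651 + 0.4651 = 1.8140

1.81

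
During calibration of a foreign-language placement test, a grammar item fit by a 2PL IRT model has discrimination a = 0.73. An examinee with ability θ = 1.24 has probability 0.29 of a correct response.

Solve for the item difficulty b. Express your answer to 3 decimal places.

P(θ) = 1 / (1 + exp(−a(θ − b)))
logit(0.29) = ln(0.29/0.71) = -0.8954
b = θ − logit/(a) = 1.24 − (-0.8954)/0.7300 = 2.4666

2.467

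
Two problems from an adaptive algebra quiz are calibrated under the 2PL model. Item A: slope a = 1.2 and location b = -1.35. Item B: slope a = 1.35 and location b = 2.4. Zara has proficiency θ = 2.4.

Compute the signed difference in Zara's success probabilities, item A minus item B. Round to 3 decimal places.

P(θ) = 1 / (1 + exp(−a(θ − b)))
P_A = 0.9890
P_B = 0.5000
P_A − P_B = 0.4890

0.489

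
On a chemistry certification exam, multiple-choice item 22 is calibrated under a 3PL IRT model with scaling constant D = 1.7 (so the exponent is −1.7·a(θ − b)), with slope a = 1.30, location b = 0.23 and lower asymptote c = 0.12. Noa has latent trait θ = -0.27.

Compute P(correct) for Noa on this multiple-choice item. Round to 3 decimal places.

P(θ) = c + (1 − c) · 1 / (1 + exp(−D·a(θ − b)))
Exponent: 1.7 × 1.30 × (-0.27 − 0.23) = -1.1050
1/(1 + e^{1.1050}) = 0.2488
P = 0.12 + 0.88 × 0.2488 = 0.3389

0.339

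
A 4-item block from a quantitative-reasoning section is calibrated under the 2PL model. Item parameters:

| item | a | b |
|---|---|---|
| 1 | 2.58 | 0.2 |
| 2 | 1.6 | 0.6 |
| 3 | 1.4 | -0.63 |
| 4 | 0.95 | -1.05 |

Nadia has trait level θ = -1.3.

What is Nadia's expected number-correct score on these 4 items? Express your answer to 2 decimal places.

0.79

P(θ) = 1 / (1 + exp(−a(θ − b)))
P_1 = 1/(1+e^{3.8700}) = 0.0204
P_2 = 1/(1+e^{3.0400}) = 0.0457
P_3 = 1/(1+e^{0.9380}) = 0.2813
P_4 = 1/(1+e^{0.2375}) = 0.4409
E[score] = 0.0204 + 0.0457 + 0.2813 + 0.4409 = 0.7883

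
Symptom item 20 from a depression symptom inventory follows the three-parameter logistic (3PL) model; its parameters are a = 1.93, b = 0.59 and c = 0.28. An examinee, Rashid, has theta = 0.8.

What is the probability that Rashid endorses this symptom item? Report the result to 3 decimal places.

P(theta) = c + (1 − c) · 1 / (1 + exp(−a(theta − b)))
Exponent: 1.93 × (0.8 − 0.59) = 0.4053
1/(1 + e^{-0.4053}) = 0.6000
P = 0.28 + 0.72 × 0.6000 = 0.7120

0.712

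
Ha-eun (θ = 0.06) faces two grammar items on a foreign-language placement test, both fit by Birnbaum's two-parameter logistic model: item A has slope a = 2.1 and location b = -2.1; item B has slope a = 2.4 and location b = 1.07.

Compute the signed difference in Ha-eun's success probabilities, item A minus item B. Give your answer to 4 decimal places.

0.9080

P(θ) = 1 / (1 + exp(−a(θ − b)))
P_A = 0.9894
P_B = 0.0814
P_A − P_B = 0.9080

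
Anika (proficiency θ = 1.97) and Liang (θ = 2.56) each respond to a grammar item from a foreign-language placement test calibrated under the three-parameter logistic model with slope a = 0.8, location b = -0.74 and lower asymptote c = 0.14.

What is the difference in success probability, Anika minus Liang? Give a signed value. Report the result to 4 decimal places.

P(θ) = c + (1 − c) · 1 / (1 + exp(−a(θ − b)))
P(Anika) = 0.9117  [exponent 2.1680]
P(Liang) = 0.9427  [exponent 2.6400]
Difference = 0.9117 − 0.9427 = -0.0310

-0.0310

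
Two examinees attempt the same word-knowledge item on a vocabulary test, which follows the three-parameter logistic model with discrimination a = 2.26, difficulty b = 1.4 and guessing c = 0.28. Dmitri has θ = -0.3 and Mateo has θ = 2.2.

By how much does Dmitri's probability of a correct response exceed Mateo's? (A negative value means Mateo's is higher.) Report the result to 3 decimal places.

-0.603

P(θ) = c + (1 − c) · 1 / (1 + exp(−a(θ − b)))
P(Dmitri) = 0.2951  [exponent -3.8420]
P(Mateo) = 0.8986  [exponent 1.8080]
Difference = 0.2951 − 0.8986 = -0.6034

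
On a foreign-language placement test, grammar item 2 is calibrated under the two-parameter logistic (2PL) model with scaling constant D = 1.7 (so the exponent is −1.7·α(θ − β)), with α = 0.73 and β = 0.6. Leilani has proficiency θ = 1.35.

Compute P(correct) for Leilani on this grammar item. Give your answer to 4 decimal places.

0.7172

P(θ) = 1 / (1 + exp(−D·α(θ − β)))
Exponent: 1.7 × 0.73 × (1.35 − 0.6) = 0.9308
1/(1 + e^{-0.9308}) = 0.7172
P = 0.7172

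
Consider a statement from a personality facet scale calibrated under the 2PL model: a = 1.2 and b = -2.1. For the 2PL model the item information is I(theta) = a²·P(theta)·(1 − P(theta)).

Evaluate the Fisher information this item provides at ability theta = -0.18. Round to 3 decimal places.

0.119

P = 1/(1+e^{-2.3040}) = 0.9092
P(1−P) = 0.9092 × 0.0908 = 0.0825
I = a² × P(1−P) = 1.2² × 0.0825 = 0.11887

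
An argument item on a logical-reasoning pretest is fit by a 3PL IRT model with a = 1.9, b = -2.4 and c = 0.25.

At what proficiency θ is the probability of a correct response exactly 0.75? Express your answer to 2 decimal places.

-2.04

P(θ) = c + (1 − c) · 1 / (1 + exp(−a(θ − b)))
Remove guessing floor: (0.75 − 0.25)/(1 − 0.25) = 0.6667
logit = ln(0.6667/0.3333) = 0.6931
θ = b + logit/(a) = -2.4 + 0.6931/1.9000 = -2.0352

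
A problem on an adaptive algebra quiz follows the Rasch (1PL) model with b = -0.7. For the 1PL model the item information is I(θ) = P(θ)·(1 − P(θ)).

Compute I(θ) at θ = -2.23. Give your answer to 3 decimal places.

0.146

P = 1/(1+e^{1.5300}) = 0.1780
P(1−P) = 0.1780 × 0.8220 = 0.1463
I = P(1−P) = 0.14631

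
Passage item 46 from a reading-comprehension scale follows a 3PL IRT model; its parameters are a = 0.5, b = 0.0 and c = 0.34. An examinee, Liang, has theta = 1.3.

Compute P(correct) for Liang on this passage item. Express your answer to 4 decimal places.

P(theta) = c + (1 − c) · 1 / (1 + exp(−a(theta − b)))
Exponent: 0.5 × (1.3 − 0.0) = 0.6500
1/(1 + e^{-0.6500}) = 0.6570
P = 0.34 + 0.66 × 0.6570 = 0.7736

0.7736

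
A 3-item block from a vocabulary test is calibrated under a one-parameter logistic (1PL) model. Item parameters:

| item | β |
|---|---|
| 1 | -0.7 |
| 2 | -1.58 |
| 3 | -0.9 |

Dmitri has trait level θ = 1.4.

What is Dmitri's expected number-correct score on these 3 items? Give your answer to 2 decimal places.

P(θ) = 1 / (1 + exp(−(θ − β)))
P_1 = 1/(1+e^{-2.1000}) = 0.8909
P_2 = 1/(1+e^{-2.9800}) = 0.9517
P_3 = 1/(1+e^{-2.3000}) = 0.9089
E[score] = 0.8909 + 0.9517 + 0.9089 = 2.7514

2.75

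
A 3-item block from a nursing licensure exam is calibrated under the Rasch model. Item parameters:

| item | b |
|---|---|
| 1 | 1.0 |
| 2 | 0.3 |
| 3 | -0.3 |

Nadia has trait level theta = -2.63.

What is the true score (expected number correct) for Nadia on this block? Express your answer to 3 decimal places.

0.165

P(theta) = 1 / (1 + exp(−(theta − b)))
P_1 = 1/(1+e^{3.6300}) = 0.0258
P_2 = 1/(1+e^{2.9300}) = 0.0507
P_3 = 1/(1+e^{2.3300}) = 0.0887
E[score] = 0.0258 + 0.0507 + 0.0887 = 0.1652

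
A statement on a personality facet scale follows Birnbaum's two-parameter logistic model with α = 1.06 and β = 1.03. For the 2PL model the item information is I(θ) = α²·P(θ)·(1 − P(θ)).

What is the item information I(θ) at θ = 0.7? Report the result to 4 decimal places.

P = 1/(1+e^{0.3498}) = 0.4134
P(1−P) = 0.4134 × 0.5866 = 0.2425
I = α² × P(1−P) = 1.06² × 0.2425 = 0.27248

0.2725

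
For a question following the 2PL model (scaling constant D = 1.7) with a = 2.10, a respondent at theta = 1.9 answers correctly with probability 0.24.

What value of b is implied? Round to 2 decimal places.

2.22

P(theta) = 1 / (1 + exp(−D·a(theta − b)))
logit(0.24) = ln(0.24/0.76) = -1.1527
b = theta − logit/(1.7·a) = 1.9 − (-1.1527)/3.5700 = 2.2229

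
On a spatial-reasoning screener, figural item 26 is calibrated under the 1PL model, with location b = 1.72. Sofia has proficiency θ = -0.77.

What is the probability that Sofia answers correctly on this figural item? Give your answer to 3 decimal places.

P(θ) = 1 / (1 + exp(−(θ − b)))
Exponent: (-0.77 − 1.72) = -2.4900
1/(1 + e^{2.4900}) = 0.0766
P = 0.0766

0.077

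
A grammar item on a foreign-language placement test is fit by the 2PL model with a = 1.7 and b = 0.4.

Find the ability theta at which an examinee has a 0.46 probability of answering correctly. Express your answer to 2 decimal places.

0.31

P(theta) = 1 / (1 + exp(−a(theta − b)))
logit = ln(0.4600/0.5400) = -0.1603
theta = b + logit/(a) = 0.4 + (-0.1603)/1.7000 = 0.3057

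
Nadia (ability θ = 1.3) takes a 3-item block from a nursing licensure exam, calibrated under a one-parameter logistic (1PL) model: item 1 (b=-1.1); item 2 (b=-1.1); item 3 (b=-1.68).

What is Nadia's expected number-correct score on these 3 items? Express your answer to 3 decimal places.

P(θ) = 1 / (1 + exp(−(θ − b)))
P_1 = 1/(1+e^{-2.4000}) = 0.9168
P_2 = 1/(1+e^{-2.4000}) = 0.9168
P_3 = 1/(1+e^{-2.9800}) = 0.9517
E[score] = 0.9168 + 0.9168 + 0.9517 = 2.7853

2.785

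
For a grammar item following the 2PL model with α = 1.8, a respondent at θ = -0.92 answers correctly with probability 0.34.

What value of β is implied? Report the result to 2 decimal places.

P(θ) = 1 / (1 + exp(−α(θ − β)))
logit(0.34) = ln(0.34/0.66) = -0.6633
β = θ − logit/(α) = -0.92 − (-0.6633)/1.8000 = -0.5515

-0.55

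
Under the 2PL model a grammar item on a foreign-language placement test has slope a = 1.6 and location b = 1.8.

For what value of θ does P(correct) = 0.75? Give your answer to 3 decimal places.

2.487

P(θ) = 1 / (1 + exp(−a(θ − b)))
logit = ln(0.7500/0.2500) = 1.0986
θ = b + logit/(a) = 1.8 + 1.0986/1.6000 = 2.4866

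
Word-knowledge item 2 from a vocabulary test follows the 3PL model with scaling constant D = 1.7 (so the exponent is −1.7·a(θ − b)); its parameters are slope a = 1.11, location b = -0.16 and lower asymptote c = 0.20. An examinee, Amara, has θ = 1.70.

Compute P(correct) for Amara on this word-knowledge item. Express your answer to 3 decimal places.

P(θ) = c + (1 − c) · 1 / (1 + exp(−D·a(θ − b)))
Exponent: 1.7 × 1.11 × (1.70 − (-0.16)) = 3.5098
1/(1 + e^{-3.5098}) = 0.9710
P = 0.20 + 0.80 × 0.9710 = 0.9768

0.977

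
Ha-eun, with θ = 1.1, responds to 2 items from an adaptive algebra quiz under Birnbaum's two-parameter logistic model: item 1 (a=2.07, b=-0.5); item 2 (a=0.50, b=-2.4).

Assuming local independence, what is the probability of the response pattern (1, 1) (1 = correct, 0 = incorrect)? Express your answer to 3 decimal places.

P(θ) = 1 / (1 + exp(−a(θ − b)))
P_1 = 1/(1+e^{-3.3120}) = 0.9648
P_2 = 1/(1+e^{-1.7500}) = 0.8520
L = P_1 × P_2 = 0.9648 × 0.8520 = 0.82200

0.822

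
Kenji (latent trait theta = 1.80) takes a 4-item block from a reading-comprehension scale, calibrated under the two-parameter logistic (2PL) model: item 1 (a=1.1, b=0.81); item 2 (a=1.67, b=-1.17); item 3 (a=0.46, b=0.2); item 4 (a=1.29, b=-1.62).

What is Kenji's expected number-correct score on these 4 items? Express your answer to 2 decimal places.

P(theta) = 1 / (1 + exp(−a(theta − b)))
P_1 = 1/(1+e^{-1.0890}) = 0.7482
P_2 = 1/(1+e^{-4.9599}) = 0.9930
P_3 = 1/(1+e^{-0.7360}) = 0.6761
P_4 = 1/(1+e^{-4.4118}) = 0.9880
E[score] = 0.7482 + 0.9930 + 0.6761 + 0.9880 = 3.4054

3.41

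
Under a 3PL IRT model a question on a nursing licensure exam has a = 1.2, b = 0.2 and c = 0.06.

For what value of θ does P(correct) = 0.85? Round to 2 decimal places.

P(θ) = c + (1 − c) · 1 / (1 + exp(−a(θ − b)))
Remove guessing floor: (0.85 − 0.06)/(1 − 0.06) = 0.8404
logit = ln(0.8404/0.1596) = 1.6614
θ = b + logit/(a) = 0.2 + 1.6614/1.2000 = 1.5845

1.58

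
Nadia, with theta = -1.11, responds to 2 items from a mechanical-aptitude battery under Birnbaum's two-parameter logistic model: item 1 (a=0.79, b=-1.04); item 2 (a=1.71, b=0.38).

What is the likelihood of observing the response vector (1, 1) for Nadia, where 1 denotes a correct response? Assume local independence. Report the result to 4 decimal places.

0.0353

P(theta) = 1 / (1 + exp(−a(theta − b)))
P_1 = 1/(1+e^{0.0553}) = 0.4862
P_2 = 1/(1+e^{2.5479}) = 0.0726
L = P_1 × P_2 = 0.4862 × 0.0726 = 0.03528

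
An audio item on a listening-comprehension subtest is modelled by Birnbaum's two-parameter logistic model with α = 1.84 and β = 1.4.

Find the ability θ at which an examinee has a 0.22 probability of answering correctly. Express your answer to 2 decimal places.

0.71

P(θ) = 1 / (1 + exp(−α(θ − β)))
logit = ln(0.2200/0.7800) = -1.2657
θ = β + logit/(α) = 1.4 + (-1.2657)/1.8400 = 0.7121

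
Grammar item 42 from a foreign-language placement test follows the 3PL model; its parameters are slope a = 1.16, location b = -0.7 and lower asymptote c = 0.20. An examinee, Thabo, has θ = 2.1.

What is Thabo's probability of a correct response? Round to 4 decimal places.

0.9701

P(θ) = c + (1 − c) · 1 / (1 + exp(−a(θ − b)))
Exponent: 1.16 × (2.1 − (-0.7)) = 3.2480
1/(1 + e^{-3.2480}) = 0.9626
P = 0.20 + 0.80 × 0.9626 = 0.9701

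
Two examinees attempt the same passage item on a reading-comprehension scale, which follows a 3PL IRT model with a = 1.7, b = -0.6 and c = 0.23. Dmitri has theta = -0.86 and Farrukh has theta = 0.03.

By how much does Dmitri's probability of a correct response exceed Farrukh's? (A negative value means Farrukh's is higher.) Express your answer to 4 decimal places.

P(theta) = c + (1 − c) · 1 / (1 + exp(−a(theta − b)))
P(Dmitri) = 0.5313  [exponent -0.4420]
P(Farrukh) = 0.8035  [exponent 1.0710]
Difference = 0.5313 − 0.8035 = -0.2722

-0.2722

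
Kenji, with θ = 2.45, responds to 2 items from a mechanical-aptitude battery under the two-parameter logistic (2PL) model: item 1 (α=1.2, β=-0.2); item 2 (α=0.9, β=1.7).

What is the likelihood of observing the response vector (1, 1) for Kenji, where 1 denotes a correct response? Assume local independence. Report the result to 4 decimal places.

0.6362

P(θ) = 1 / (1 + exp(−α(θ − β)))
P_1 = 1/(1+e^{-3.1800}) = 0.9601
P_2 = 1/(1+e^{-0.6750}) = 0.6626
L = P_1 × P_2 = 0.9601 × 0.6626 = 0.63617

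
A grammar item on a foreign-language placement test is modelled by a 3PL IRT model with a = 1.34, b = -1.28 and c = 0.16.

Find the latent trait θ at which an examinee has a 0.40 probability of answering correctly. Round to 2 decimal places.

P(θ) = c + (1 − c) · 1 / (1 + exp(−a(θ − b)))
Remove guessing floor: (0.40 − 0.16)/(1 − 0.16) = 0.2857
logit = ln(0.2857/0.7143) = -0.9163
θ = b + logit/(a) = -1.28 + (-0.9163)/1.3400 = -1.9638

-1.96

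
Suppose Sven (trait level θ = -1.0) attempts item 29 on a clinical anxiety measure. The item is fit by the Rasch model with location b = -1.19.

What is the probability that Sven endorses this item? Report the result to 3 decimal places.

P(θ) = 1 / (1 + exp(−(θ − b)))
Exponent: (-1.0 − (-1.19)) = 0.1900
1/(1 + e^{-0.1900}) = 0.5474
P = 0.5474

0.547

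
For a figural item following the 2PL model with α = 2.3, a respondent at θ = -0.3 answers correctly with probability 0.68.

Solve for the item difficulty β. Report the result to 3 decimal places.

P(θ) = 1 / (1 + exp(−α(θ − β)))
logit(0.68) = ln(0.68/0.32) = 0.7538
β = θ − logit/(α) = -0.3 − 0.7538/2.3000 = -0.6277

-0.628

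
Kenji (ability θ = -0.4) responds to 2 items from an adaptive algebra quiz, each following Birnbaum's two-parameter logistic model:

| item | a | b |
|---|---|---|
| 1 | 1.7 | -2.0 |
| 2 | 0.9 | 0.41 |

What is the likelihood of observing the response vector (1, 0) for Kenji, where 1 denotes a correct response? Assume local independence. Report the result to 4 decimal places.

0.6329

P(θ) = 1 / (1 + exp(−a(θ − b)))
P_1 = 1/(1+e^{-2.7200}) = 0.9382
P_2 = 1/(1+e^{0.7290}) = 0.3254
L = P_1 × (1−P_2) = 0.9382 × 0.6746 = 0.63289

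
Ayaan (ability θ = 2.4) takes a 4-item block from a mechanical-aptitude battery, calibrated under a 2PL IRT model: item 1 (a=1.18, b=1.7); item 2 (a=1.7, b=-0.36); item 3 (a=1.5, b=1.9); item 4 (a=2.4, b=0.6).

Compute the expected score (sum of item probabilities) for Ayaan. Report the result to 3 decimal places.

3.352

P(θ) = 1 / (1 + exp(−a(θ − b)))
P_1 = 1/(1+e^{-0.8260}) = 0.6955
P_2 = 1/(1+e^{-4.6920}) = 0.9909
P_3 = 1/(1+e^{-0.7500}) = 0.6792
P_4 = 1/(1+e^{-4.3200}) = 0.9869
E[score] = 0.6955 + 0.9909 + 0.6792 + 0.9869 = 3.3525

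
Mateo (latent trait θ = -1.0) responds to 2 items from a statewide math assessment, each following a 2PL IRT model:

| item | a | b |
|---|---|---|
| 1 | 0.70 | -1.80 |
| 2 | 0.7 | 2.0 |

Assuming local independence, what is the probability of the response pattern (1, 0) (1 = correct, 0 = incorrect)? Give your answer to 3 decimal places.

0.567

P(θ) = 1 / (1 + exp(−a(θ − b)))
P_1 = 1/(1+e^{-0.5600}) = 0.6365
P_2 = 1/(1+e^{2.1000}) = 0.1091
L = P_1 × (1−P_2) = 0.6365 × 0.8909 = 0.56702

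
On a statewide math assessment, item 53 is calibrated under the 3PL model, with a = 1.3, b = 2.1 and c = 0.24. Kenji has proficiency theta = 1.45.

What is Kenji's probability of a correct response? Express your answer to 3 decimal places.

P(theta) = c + (1 − c) · 1 / (1 + exp(−a(theta − b)))
Exponent: 1.3 × (1.45 − 2.1) = -0.8450
1/(1 + e^{0.8450}) = 0.3005
P = 0.24 + 0.76 × 0.3005 = 0.4684

0.468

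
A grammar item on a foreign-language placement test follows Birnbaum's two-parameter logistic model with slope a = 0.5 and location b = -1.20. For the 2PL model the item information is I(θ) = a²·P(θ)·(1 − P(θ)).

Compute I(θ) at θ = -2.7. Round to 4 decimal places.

0.0545

P = 1/(1+e^{0.7500}) = 0.3208
P(1−P) = 0.3208 × 0.6792 = 0.2179
I = a² × P(1−P) = 0.5² × 0.2179 = 0.05447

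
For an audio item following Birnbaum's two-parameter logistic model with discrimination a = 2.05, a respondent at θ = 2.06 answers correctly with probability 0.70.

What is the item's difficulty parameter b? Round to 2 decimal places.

1.65

P(θ) = 1 / (1 + exp(−a(θ − b)))
logit(0.70) = ln(0.70/0.30) = 0.8473
b = θ − logit/(a) = 2.06 − 0.8473/2.0500 = 1.6467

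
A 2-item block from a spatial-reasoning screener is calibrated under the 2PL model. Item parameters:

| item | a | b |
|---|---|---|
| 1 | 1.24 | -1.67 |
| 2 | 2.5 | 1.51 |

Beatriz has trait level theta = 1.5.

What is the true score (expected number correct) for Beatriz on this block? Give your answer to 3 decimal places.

P(theta) = 1 / (1 + exp(−a(theta − b)))
P_1 = 1/(1+e^{-3.9308}) = 0.9807
P_2 = 1/(1+e^{0.0250}) = 0.4938
E[score] = 0.9807 + 0.4938 = 1.4745

1.475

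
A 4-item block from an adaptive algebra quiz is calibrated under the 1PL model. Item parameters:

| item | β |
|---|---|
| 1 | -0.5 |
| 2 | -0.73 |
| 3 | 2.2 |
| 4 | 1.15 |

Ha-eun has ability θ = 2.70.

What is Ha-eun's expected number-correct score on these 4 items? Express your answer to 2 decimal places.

3.38

P(θ) = 1 / (1 + exp(−(θ − β)))
P_1 = 1/(1+e^{-3.2000}) = 0.9608
P_2 = 1/(1+e^{-3.4300}) = 0.9686
P_3 = 1/(1+e^{-0.5000}) = 0.6225
P_4 = 1/(1+e^{-1.5500}) = 0.8249
E[score] = 0.9608 + 0.9686 + 0.6225 + 0.8249 = 3.3768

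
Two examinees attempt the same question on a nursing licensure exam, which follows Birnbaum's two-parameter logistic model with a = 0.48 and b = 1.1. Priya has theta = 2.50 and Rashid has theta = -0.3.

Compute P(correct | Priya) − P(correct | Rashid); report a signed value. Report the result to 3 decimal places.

P(theta) = 1 / (1 + exp(−a(theta − b)))
P(Priya) = 0.6620  [exponent 0.6720]
P(Rashid) = 0.3380  [exponent -0.6720]
Difference = 0.6620 − 0.3380 = 0.3239

0.324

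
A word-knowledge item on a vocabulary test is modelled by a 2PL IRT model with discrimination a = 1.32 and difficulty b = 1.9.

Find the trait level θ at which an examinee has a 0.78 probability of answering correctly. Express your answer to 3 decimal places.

P(θ) = 1 / (1 + exp(−a(θ − b)))
logit = ln(0.7800/0.2200) = 1.2657
θ = b + logit/(a) = 1.9 + 1.2657/1.3200 = 2.8588

2.859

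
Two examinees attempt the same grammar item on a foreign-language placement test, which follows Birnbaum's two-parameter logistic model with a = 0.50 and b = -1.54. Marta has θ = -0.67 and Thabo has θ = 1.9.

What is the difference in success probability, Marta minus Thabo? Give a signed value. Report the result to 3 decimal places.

P(θ) = 1 / (1 + exp(−a(θ − b)))
P(Marta) = 0.6071  [exponent 0.4350]
P(Thabo) = 0.8481  [exponent 1.7200]
Difference = 0.6071 − 0.8481 = -0.2411

-0.241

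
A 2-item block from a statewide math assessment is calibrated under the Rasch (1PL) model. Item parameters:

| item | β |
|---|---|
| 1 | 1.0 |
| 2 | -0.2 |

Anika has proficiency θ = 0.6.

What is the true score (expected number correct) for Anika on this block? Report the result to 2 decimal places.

P(θ) = 1 / (1 + exp(−(θ − β)))
P_1 = 1/(1+e^{0.4000}) = 0.4013
P_2 = 1/(1+e^{-0.8000}) = 0.6900
E[score] = 0.4013 + 0.6900 = 1.0913

1.09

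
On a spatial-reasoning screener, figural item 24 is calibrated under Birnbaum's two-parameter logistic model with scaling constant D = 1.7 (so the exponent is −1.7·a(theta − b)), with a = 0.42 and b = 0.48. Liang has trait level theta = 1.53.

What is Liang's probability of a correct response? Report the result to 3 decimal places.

0.679

P(theta) = 1 / (1 + exp(−D·a(theta − b)))
Exponent: 1.7 × 0.42 × (1.53 − 0.48) = 0.7497
1/(1 + e^{-0.7497}) = 0.6791
P = 0.6791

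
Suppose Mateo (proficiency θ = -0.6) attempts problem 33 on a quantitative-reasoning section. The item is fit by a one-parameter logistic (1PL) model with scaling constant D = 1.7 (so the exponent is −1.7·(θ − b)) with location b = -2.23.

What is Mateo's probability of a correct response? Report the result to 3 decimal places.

P(θ) = 1 / (1 + exp(−D·(θ − b)))
Exponent: 1.7 × (-0.6 − (-2.23)) = 2.7710
1/(1 + e^{-2.7710}) = 0.9411
P = 0.9411

0.941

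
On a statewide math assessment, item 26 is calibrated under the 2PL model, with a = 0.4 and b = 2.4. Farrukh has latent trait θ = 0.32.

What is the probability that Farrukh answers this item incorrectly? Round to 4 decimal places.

0.6968

P(θ) = 1 / (1 + exp(−a(θ − b)))
Exponent: 0.4 × (0.32 − 2.4) = -0.8320
1/(1 + e^{0.8320}) = 0.3032
P(incorrect) = 1 − 0.3032 = 0.6968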